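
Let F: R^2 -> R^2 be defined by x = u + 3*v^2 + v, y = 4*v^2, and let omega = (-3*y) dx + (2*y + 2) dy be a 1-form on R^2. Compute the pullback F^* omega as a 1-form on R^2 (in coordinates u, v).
F^* omega = (-12*v^2) du + (4*v*(-2*v^2 - 3*v + 4)) dv

Using F^*(f dg) = (f ∘ F) d(g ∘ F), substitute each coordinate x_i by F_i(u, v) in f_i, and replace dx_i by d F_i = (∂F_i/∂u) du + (∂F_i/∂v) dv.
  For the x component: f_1(F) = -12*v^2; d F_1 = (1) du + (6*v + 1) dv
  For the y component: f_2(F) = 8*v^2 + 2; d F_2 = (0) du + (8*v) dv
Combining and collecting du, dv coefficients:
  coeff of du: -12*v^2
  coeff of dv: 4*v*(-2*v^2 - 3*v + 4)
F^* omega = (-12*v^2) du + (4*v*(-2*v^2 - 3*v + 4)) dv.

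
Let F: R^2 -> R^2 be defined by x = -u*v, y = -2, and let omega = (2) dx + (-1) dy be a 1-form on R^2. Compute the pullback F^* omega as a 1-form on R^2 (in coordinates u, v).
F^* omega = (-2*v) du + (-2*u) dv

Using F^*(f dg) = (f ∘ F) d(g ∘ F), substitute each coordinate x_i by F_i(u, v) in f_i, and replace dx_i by d F_i = (∂F_i/∂u) du + (∂F_i/∂v) dv.
  For the x component: f_1(F) = 2; d F_1 = (-v) du + (-u) dv
  For the y component: f_2(F) = -1; d F_2 = (0) du + (0) dv
Combining and collecting du, dv coefficients:
  coeff of du: -2*v
  coeff of dv: -2*u
F^* omega = (-2*v) du + (-2*u) dv.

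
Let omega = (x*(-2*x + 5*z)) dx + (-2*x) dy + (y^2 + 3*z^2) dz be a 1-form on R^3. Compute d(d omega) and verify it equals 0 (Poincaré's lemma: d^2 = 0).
d(d omega) = 0

Step 1: d omega = sum_{i<j} (∂f_j/∂x_i - ∂f_i/∂x_j) dx_i ∧ dx_j:
  coeff of dx ∧ dy: -2
  coeff of dx ∧ dz: -5*x
  coeff of dy ∧ dz: 2*y
Step 2: Apply d again to each 2-form coefficient. The only possible 3-form in R^3 is dx ∧ dy ∧ dz, with coefficient
  ∂(coeff of dy∧dz)/∂x - ∂(coeff of dx∧dz)/∂y + ∂(coeff of dx∧dy)/∂z
  = ∂/∂x (2*y) - ∂/∂y (-5*x) + ∂/∂z (-2).
Each of these terms simplifies to sums of mixed partials that cancel in pairs. The result is 0 (by equality of mixed partials for smooth functions — Schwarz / Clairaut).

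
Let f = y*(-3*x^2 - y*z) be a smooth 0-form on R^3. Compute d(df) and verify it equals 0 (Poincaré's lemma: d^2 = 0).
d(df) = 0

Step 1: df = sum_i (∂f/∂x_i) dx_i = (-6*x*y) dx + (-3*x^2 - 2*y*z) dy + (-y^2) dz.
Step 2: Apply d again. Using the 1-form formula, the coefficient of dx ∧ dy in d(df) is ∂^2 f/∂x ∂y - ∂^2 f/∂y ∂x = (-6*x) - (-6*x) = 0 (equality of mixed partials for smooth f).
Similarly for dx ∧ dz and dy ∧ dz — all coefficients vanish. So d(df) = 0.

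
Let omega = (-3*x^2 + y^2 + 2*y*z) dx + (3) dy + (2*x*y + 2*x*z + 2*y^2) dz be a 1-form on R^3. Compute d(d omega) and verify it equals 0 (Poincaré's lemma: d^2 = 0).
d(d omega) = 0

Step 1: d omega = sum_{i<j} (∂f_j/∂x_i - ∂f_i/∂x_j) dx_i ∧ dx_j:
  coeff of dx ∧ dy: -2*y - 2*z
  coeff of dx ∧ dz: 2*z
  coeff of dy ∧ dz: 2*x + 4*y
Step 2: Apply d again to each 2-form coefficient. The only possible 3-form in R^3 is dx ∧ dy ∧ dz, with coefficient
  ∂(coeff of dy∧dz)/∂x - ∂(coeff of dx∧dz)/∂y + ∂(coeff of dx∧dy)/∂z
  = ∂/∂x (2*x + 4*y) - ∂/∂y (2*z) + ∂/∂z (-2*y - 2*z).
Each of these terms simplifies to sums of mixed partials that cancel in pairs. The result is 0 (by equality of mixed partials for smooth functions — Schwarz / Clairaut).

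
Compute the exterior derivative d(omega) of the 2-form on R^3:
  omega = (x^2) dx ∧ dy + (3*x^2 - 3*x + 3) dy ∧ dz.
d(omega) = (6*x - 3) dx ∧ dy ∧ dz

For a 2-form omega = sum_{i<j} g_{ij} dx_i ∧ dx_j, the exterior derivative is
  d(omega) = sum_{i<j} d(g_{ij}) ∧ dx_i ∧ dx_j = sum_{i<j, k} (∂g_{ij}/∂x_k) dx_k ∧ dx_i ∧ dx_j.
Expand each term, using dx_k ∧ dx_i ∧ dx_j = sgn(permutation) dx_{(a)} ∧ dx_{(b)} ∧ dx_{(c)} with (a < b < c) sorted:
  d(3*x^2 - 3*x + 3) includes (∂/∂x)(3*x^2 - 3*x + 3) dx = (6*x - 3) dx, which multiplied by dy ∧ dz gives (6*x - 3) dx ∧ dy ∧ dz
Collecting like 3-forms: d(omega) = (6*x - 3) dx ∧ dy ∧ dz.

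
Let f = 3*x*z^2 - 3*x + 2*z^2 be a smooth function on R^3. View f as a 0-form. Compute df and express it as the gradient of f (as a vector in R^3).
df = (3*z^2 - 3) dx + (0) dy + (2*z*(3*x + 2)) dz; grad f = (3*z^2 - 3, 0, 2*z*(3*x + 2))

For a 0-form f, d f = (∂f/∂x) dx + (∂f/∂y) dy + (∂f/∂z) dz. The components of the vector representation are exactly the entries of grad f in Cartesian coordinates:
  ∂f/∂x = 3*z^2 - 3
  ∂f/∂y = 0
  ∂f/∂z = 2*z*(3*x + 2).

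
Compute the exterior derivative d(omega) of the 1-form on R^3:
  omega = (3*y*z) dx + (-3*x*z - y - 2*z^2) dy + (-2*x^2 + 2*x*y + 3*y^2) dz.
d(omega) = (-6*z) dx ∧ dy + (-4*x - y) dx ∧ dz + (5*x + 6*y + 4*z) dy ∧ dz

For a 1-form omega = sum_i f_i dx_i, the exterior derivative is
  d(omega) = sum_{i < j} (∂f_j/∂x_i - ∂f_i/∂x_j) dx_i ∧ dx_j.
  coefficient of dx ∧ dy: ∂f_2/∂x - ∂f_1/∂y = ∂(-3*x*z - y - 2*z^2)/∂x - ∂(3*y*z)/∂y = -6*z
  coefficient of dx ∧ dz: ∂f_3/∂x - ∂f_1/∂z = ∂(-2*x^2 + 2*x*y + 3*y^2)/∂x - ∂(3*y*z)/∂z = -4*x - y
  coefficient of dy ∧ dz: ∂f_3/∂y - ∂f_2/∂z = ∂(-2*x^2 + 2*x*y + 3*y^2)/∂y - ∂(-3*x*z - y - 2*z^2)/∂z = 5*x + 6*y + 4*z
Assembling: d(omega) = (-6*z) dx ∧ dy + (-4*x - y) dx ∧ dz + (5*x + 6*y + 4*z) dy ∧ dz.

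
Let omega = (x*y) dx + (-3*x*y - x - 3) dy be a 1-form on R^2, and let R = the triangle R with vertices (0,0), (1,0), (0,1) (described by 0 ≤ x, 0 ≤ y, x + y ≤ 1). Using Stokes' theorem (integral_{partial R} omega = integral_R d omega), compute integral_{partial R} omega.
integral_(partial R) omega = -7/6

Stokes: integral_partial_R omega = integral_R d omega with d omega = (∂Q/∂x - ∂P/∂y) dx ∧ dy.
  ∂Q/∂x = -3*y - 1
  ∂P/∂y = x
  integrand = ∂Q/∂x - ∂P/∂y = -x - 3*y - 1.
Integrating over R: integral_0^1 integral_0^{1-x} (-x - 3*y - 1) dy dx = -7/6.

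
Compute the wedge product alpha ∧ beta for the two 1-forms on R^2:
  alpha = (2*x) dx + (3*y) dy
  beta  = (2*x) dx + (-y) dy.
alpha ∧ beta = (-8*x*y) dx ∧ dy

Distribute the wedge, using dx_i ∧ dx_j = -dx_j ∧ dx_i and dx_i ∧ dx_i = 0. For each pair (i, j) with i < j, the coefficient of dx_i ∧ dx_j in alpha ∧ beta is (alpha_i * beta_j - alpha_j * beta_i). Collecting: alpha ∧ beta = (-8*x*y) dx ∧ dy.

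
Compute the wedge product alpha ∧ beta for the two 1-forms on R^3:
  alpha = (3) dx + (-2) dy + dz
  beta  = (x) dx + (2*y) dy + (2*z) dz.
alpha ∧ beta = (2*x + 6*y) dx ∧ dy + (-x + 6*z) dx ∧ dz + (-2*y - 4*z) dy ∧ dz

Distribute the wedge, using dx_i ∧ dx_j = -dx_j ∧ dx_i and dx_i ∧ dx_i = 0. For each pair (i, j) with i < j, the coefficient of dx_i ∧ dx_j in alpha ∧ beta is (alpha_i * beta_j - alpha_j * beta_i). Collecting: alpha ∧ beta = (2*x + 6*y) dx ∧ dy + (-x + 6*z) dx ∧ dz + (-2*y - 4*z) dy ∧ dz.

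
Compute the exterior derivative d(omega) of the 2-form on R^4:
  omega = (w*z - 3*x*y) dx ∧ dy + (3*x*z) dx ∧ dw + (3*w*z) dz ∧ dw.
d(omega) = (w) dx ∧ dy ∧ dz + (z) dx ∧ dy ∧ dw + (-3*x) dx ∧ dz ∧ dw

For a 2-form omega = sum_{i<j} g_{ij} dx_i ∧ dx_j, the exterior derivative is
  d(omega) = sum_{i<j} d(g_{ij}) ∧ dx_i ∧ dx_j = sum_{i<j, k} (∂g_{ij}/∂x_k) dx_k ∧ dx_i ∧ dx_j.
Expand each term, using dx_k ∧ dx_i ∧ dx_j = sgn(permutation) dx_{(a)} ∧ dx_{(b)} ∧ dx_{(c)} with (a < b < c) sorted:
  d(w*z - 3*x*y) includes (∂/∂z)(w*z - 3*x*y) dz = (w) dz, which multiplied by dx ∧ dy gives (w) dx ∧ dy ∧ dz
  d(w*z - 3*x*y) includes (∂/∂w)(w*z - 3*x*y) dw = (z) dw, which multiplied by dx ∧ dy gives (z) dx ∧ dy ∧ dw
  d(3*x*z) includes (∂/∂z)(3*x*z) dz = (3*x) dz, which multiplied by dx ∧ dw gives (-3*x) dx ∧ dz ∧ dw
Collecting like 3-forms: d(omega) = (w) dx ∧ dy ∧ dz + (z) dx ∧ dy ∧ dw + (-3*x) dx ∧ dz ∧ dw.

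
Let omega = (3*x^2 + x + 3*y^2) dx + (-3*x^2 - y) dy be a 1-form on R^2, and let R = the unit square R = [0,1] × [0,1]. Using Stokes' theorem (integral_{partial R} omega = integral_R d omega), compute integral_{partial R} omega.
integral_(partial R) omega = -6

Stokes: integral_partial_R omega = integral_R d omega with d omega = (∂Q/∂x - ∂P/∂y) dx ∧ dy.
  ∂Q/∂x = -6*x
  ∂P/∂y = 6*y
  integrand = ∂Q/∂x - ∂P/∂y = -6*x - 6*y.
Integrating over R: integral_0^1 integral_0^1 (-6*x - 6*y) dx dy = -6.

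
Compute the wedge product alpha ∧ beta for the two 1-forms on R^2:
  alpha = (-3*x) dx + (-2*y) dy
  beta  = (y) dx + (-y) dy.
alpha ∧ beta = (y*(3*x + 2*y)) dx ∧ dy

Distribute the wedge, using dx_i ∧ dx_j = -dx_j ∧ dx_i and dx_i ∧ dx_i = 0. For each pair (i, j) with i < j, the coefficient of dx_i ∧ dx_j in alpha ∧ beta is (alpha_i * beta_j - alpha_j * beta_i). Collecting: alpha ∧ beta = (y*(3*x + 2*y)) dx ∧ dy.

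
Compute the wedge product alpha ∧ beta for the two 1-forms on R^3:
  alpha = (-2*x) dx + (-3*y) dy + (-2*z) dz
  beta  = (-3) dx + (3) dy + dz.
alpha ∧ beta = (-6*x - 9*y) dx ∧ dy + (-2*x - 6*z) dx ∧ dz + (-3*y + 6*z) dy ∧ dz

Distribute the wedge, using dx_i ∧ dx_j = -dx_j ∧ dx_i and dx_i ∧ dx_i = 0. For each pair (i, j) with i < j, the coefficient of dx_i ∧ dx_j in alpha ∧ beta is (alpha_i * beta_j - alpha_j * beta_i). Collecting: alpha ∧ beta = (-6*x - 9*y) dx ∧ dy + (-2*x - 6*z) dx ∧ dz + (-3*y + 6*z) dy ∧ dz.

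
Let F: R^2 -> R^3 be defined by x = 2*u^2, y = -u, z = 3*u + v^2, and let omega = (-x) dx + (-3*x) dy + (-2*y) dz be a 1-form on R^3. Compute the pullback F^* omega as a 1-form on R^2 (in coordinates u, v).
F^* omega = (2*u*(-4*u^2 + 3*u + 3)) du + (4*u*v) dv

Using F^*(f dg) = (f ∘ F) d(g ∘ F), substitute each coordinate x_i by F_i(u, v) in f_i, and replace dx_i by d F_i = (∂F_i/∂u) du + (∂F_i/∂v) dv.
  For the x component: f_1(F) = -2*u^2; d F_1 = (4*u) du + (0) dv
  For the y component: f_2(F) = -6*u^2; d F_2 = (-1) du + (0) dv
  For the z component: f_3(F) = 2*u; d F_3 = (3) du + (2*v) dv
Combining and collecting du, dv coefficients:
  coeff of du: 2*u*(-4*u^2 + 3*u + 3)
  coeff of dv: 4*u*v
F^* omega = (2*u*(-4*u^2 + 3*u + 3)) du + (4*u*v) dv.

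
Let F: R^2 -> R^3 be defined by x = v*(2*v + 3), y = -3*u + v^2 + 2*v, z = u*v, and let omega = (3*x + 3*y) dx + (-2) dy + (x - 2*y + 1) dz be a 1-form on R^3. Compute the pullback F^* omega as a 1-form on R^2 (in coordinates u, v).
F^* omega = (6*u*v - v^2 + v + 6) du + (6*u^2 - 37*u*v - 26*u + 36*v^3 + 87*v^2 + 41*v - 4) dv

Using F^*(f dg) = (f ∘ F) d(g ∘ F), substitute each coordinate x_i by F_i(u, v) in f_i, and replace dx_i by d F_i = (∂F_i/∂u) du + (∂F_i/∂v) dv.
  For the x component: f_1(F) = -9*u + 9*v^2 + 15*v; d F_1 = (0) du + (4*v + 3) dv
  For the y component: f_2(F) = -2; d F_2 = (-3) du + (2*v + 2) dv
  For the z component: f_3(F) = 6*u - v + 1; d F_3 = (v) du + (u) dv
Combining and collecting du, dv coefficients:
  coeff of du: 6*u*v - v^2 + v + 6
  coeff of dv: 6*u^2 - 37*u*v - 26*u + 36*v^3 + 87*v^2 + 41*v - 4
F^* omega = (6*u*v - v^2 + v + 6) du + (6*u^2 - 37*u*v - 26*u + 36*v^3 + 87*v^2 + 41*v - 4) dv.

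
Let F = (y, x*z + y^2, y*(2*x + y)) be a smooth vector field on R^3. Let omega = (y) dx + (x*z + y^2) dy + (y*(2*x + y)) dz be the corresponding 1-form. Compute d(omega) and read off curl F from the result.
d(omega) = (x + 2*y) dy ∧ dz + (-2*y) dz ∧ dx + (z - 1) dx ∧ dy; curl F = (x + 2*y, -2*y, z - 1)

d omega = sum_{i<j} (∂f_j/∂x_i - ∂f_i/∂x_j) dx_i ∧ dx_j. Under the identification (dy ∧ dz, dz ∧ dx, dx ∧ dy) ↔ (e_x, e_y, e_z), the coefficients are exactly the components of curl F. Compute:
  ∂R/∂y - ∂Q/∂z = (2*x + 2*y) - (x) = x + 2*y
  ∂P/∂z - ∂R/∂x = (0) - (2*y) = -2*y
  ∂Q/∂x - ∂P/∂y = (z) - (1) = z - 1.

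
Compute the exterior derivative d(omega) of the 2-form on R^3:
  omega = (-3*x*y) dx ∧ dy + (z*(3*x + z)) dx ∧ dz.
d(omega) = 0

For a 2-form omega = sum_{i<j} g_{ij} dx_i ∧ dx_j, the exterior derivative is
  d(omega) = sum_{i<j} d(g_{ij}) ∧ dx_i ∧ dx_j = sum_{i<j, k} (∂g_{ij}/∂x_k) dx_k ∧ dx_i ∧ dx_j.
Expand each term, using dx_k ∧ dx_i ∧ dx_j = sgn(permutation) dx_{(a)} ∧ dx_{(b)} ∧ dx_{(c)} with (a < b < c) sorted:

Collecting like 3-forms: d(omega) = 0.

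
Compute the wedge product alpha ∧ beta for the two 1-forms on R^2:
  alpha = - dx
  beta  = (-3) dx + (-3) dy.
alpha ∧ beta = (3) dx ∧ dy

Distribute the wedge, using dx_i ∧ dx_j = -dx_j ∧ dx_i and dx_i ∧ dx_i = 0. For each pair (i, j) with i < j, the coefficient of dx_i ∧ dx_j in alpha ∧ beta is (alpha_i * beta_j - alpha_j * beta_i). Collecting: alpha ∧ beta = (3) dx ∧ dy.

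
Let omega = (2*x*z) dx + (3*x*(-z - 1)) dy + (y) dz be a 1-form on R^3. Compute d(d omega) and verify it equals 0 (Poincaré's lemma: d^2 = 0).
d(d omega) = 0

Step 1: d omega = sum_{i<j} (∂f_j/∂x_i - ∂f_i/∂x_j) dx_i ∧ dx_j:
  coeff of dx ∧ dy: -3*z - 3
  coeff of dx ∧ dz: -2*x
  coeff of dy ∧ dz: 3*x + 1
Step 2: Apply d again to each 2-form coefficient. The only possible 3-form in R^3 is dx ∧ dy ∧ dz, with coefficient
  ∂(coeff of dy∧dz)/∂x - ∂(coeff of dx∧dz)/∂y + ∂(coeff of dx∧dy)/∂z
  = ∂/∂x (3*x + 1) - ∂/∂y (-2*x) + ∂/∂z (-3*z - 3).
Each of these terms simplifies to sums of mixed partials that cancel in pairs. The result is 0 (by equality of mixed partials for smooth functions — Schwarz / Clairaut).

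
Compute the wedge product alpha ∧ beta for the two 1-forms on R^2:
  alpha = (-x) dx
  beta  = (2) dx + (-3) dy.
alpha ∧ beta = (3*x) dx ∧ dy

Distribute the wedge, using dx_i ∧ dx_j = -dx_j ∧ dx_i and dx_i ∧ dx_i = 0. For each pair (i, j) with i < j, the coefficient of dx_i ∧ dx_j in alpha ∧ beta is (alpha_i * beta_j - alpha_j * beta_i). Collecting: alpha ∧ beta = (3*x) dx ∧ dy.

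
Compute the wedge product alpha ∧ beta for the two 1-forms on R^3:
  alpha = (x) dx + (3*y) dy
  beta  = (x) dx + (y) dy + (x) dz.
alpha ∧ beta = (-2*x*y) dx ∧ dy + (x^2) dx ∧ dz + (3*x*y) dy ∧ dz

Distribute the wedge, using dx_i ∧ dx_j = -dx_j ∧ dx_i and dx_i ∧ dx_i = 0. For each pair (i, j) with i < j, the coefficient of dx_i ∧ dx_j in alpha ∧ beta is (alpha_i * beta_j - alpha_j * beta_i). Collecting: alpha ∧ beta = (-2*x*y) dx ∧ dy + (x^2) dx ∧ dz + (3*x*y) dy ∧ dz.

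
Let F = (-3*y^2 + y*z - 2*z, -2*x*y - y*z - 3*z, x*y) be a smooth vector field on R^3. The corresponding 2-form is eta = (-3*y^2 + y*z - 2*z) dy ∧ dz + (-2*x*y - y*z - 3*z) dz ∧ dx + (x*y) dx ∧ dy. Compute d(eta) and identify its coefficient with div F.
d(eta) = (-2*x - z) dx ∧ dy ∧ dz; div F = -2*x - z

For a 2-form in R^3 of the form above, applying d gives a 3-form with coefficient ∂P/∂x + ∂Q/∂y + ∂R/∂z:
  ∂P/∂x = 0
  ∂Q/∂y = -2*x - z
  ∂R/∂z = 0
Sum = -2*x - z, which is exactly div F.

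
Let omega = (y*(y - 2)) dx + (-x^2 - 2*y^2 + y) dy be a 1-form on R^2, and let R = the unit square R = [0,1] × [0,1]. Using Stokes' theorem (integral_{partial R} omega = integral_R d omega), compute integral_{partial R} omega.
integral_(partial R) omega = 0

Stokes: integral_partial_R omega = integral_R d omega with d omega = (∂Q/∂x - ∂P/∂y) dx ∧ dy.
  ∂Q/∂x = -2*x
  ∂P/∂y = 2*y - 2
  integrand = ∂Q/∂x - ∂P/∂y = -2*x - 2*y + 2.
Integrating over R: integral_0^1 integral_0^1 (-2*x - 2*y + 2) dx dy = 0.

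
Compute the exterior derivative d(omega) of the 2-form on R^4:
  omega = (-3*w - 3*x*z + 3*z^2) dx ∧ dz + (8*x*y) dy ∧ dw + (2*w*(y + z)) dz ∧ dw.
d(omega) = (-3) dx ∧ dz ∧ dw + (8*y) dx ∧ dy ∧ dw + (2*w) dy ∧ dz ∧ dw

For a 2-form omega = sum_{i<j} g_{ij} dx_i ∧ dx_j, the exterior derivative is
  d(omega) = sum_{i<j} d(g_{ij}) ∧ dx_i ∧ dx_j = sum_{i<j, k} (∂g_{ij}/∂x_k) dx_k ∧ dx_i ∧ dx_j.
Expand each term, using dx_k ∧ dx_i ∧ dx_j = sgn(permutation) dx_{(a)} ∧ dx_{(b)} ∧ dx_{(c)} with (a < b < c) sorted:
  d(-3*w - 3*x*z + 3*z^2) includes (∂/∂w)(-3*w - 3*x*z + 3*z^2) dw = (-3) dw, which multiplied by dx ∧ dz gives (-3) dx ∧ dz ∧ dw
  d(8*x*y) includes (∂/∂x)(8*x*y) dx = (8*y) dx, which multiplied by dy ∧ dw gives (8*y) dx ∧ dy ∧ dw
  d(2*w*(y + z)) includes (∂/∂y)(2*w*(y + z)) dy = (2*w) dy, which multiplied by dz ∧ dw gives (2*w) dy ∧ dz ∧ dw
Collecting like 3-forms: d(omega) = (-3) dx ∧ dz ∧ dw + (8*y) dx ∧ dy ∧ dw + (2*w) dy ∧ dz ∧ dw.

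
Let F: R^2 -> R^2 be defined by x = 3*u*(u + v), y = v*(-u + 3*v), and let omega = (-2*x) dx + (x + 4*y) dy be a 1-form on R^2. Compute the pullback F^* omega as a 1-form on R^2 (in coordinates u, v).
F^* omega = (-36*u^3 - 57*u^2*v - 17*u*v^2 - 12*v^3) du + (-21*u^3 + u^2*v - 18*u*v^2 + 72*v^3) dv

Using F^*(f dg) = (f ∘ F) d(g ∘ F), substitute each coordinate x_i by F_i(u, v) in f_i, and replace dx_i by d F_i = (∂F_i/∂u) du + (∂F_i/∂v) dv.
  For the x component: f_1(F) = 6*u*(-u - v); d F_1 = (6*u + 3*v) du + (3*u) dv
  For the y component: f_2(F) = 3*u^2 - u*v + 12*v^2; d F_2 = (-v) du + (-u + 6*v) dv
Combining and collecting du, dv coefficients:
  coeff of du: -36*u^3 - 57*u^2*v - 17*u*v^2 - 12*v^3
  coeff of dv: -21*u^3 + u^2*v - 18*u*v^2 + 72*v^3
F^* omega = (-36*u^3 - 57*u^2*v - 17*u*v^2 - 12*v^3) du + (-21*u^3 + u^2*v - 18*u*v^2 + 72*v^3) dv.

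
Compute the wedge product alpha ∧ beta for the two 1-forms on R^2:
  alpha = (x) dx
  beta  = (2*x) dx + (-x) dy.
alpha ∧ beta = (-x^2) dx ∧ dy

Distribute the wedge, using dx_i ∧ dx_j = -dx_j ∧ dx_i and dx_i ∧ dx_i = 0. For each pair (i, j) with i < j, the coefficient of dx_i ∧ dx_j in alpha ∧ beta is (alpha_i * beta_j - alpha_j * beta_i). Collecting: alpha ∧ beta = (-x^2) dx ∧ dy.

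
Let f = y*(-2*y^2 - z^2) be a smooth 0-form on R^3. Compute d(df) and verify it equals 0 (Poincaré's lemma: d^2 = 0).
d(df) = 0

Step 1: df = sum_i (∂f/∂x_i) dx_i = (0) dx + (-6*y^2 - z^2) dy + (-2*y*z) dz.
Step 2: Apply d again. Using the 1-form formula, the coefficient of dx ∧ dy in d(df) is ∂^2 f/∂x ∂y - ∂^2 f/∂y ∂x = (0) - (0) = 0 (equality of mixed partials for smooth f).
Similarly for dx ∧ dz and dy ∧ dz — all coefficients vanish. So d(df) = 0.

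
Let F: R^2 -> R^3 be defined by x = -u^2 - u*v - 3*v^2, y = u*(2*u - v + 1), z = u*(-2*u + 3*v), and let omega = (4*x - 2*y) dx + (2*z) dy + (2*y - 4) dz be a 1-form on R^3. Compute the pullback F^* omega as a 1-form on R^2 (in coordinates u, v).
F^* omega = (-16*u^3 + 60*u^2*v - 8*u^2 + 14*u*v^2 + 14*u*v + 16*u + 12*v^3 - 12*v) du + (24*u^3 + 38*u^2*v + 8*u^2 + 24*u*v^2 + 12*u*v - 12*u + 72*v^3) dv

Using F^*(f dg) = (f ∘ F) d(g ∘ F), substitute each coordinate x_i by F_i(u, v) in f_i, and replace dx_i by d F_i = (∂F_i/∂u) du + (∂F_i/∂v) dv.
  For the x component: f_1(F) = -8*u^2 - 2*u*v - 2*u - 12*v^2; d F_1 = (-2*u - v) du + (-u - 6*v) dv
  For the y component: f_2(F) = 2*u*(-2*u + 3*v); d F_2 = (4*u - v + 1) du + (-u) dv
  For the z component: f_3(F) = 4*u^2 - 2*u*v + 2*u - 4; d F_3 = (-4*u + 3*v) du + (3*u) dv
Combining and collecting du, dv coefficients:
  coeff of du: -16*u^3 + 60*u^2*v - 8*u^2 + 14*u*v^2 + 14*u*v + 16*u + 12*v^3 - 12*v
  coeff of dv: 24*u^3 + 38*u^2*v + 8*u^2 + 24*u*v^2 + 12*u*v - 12*u + 72*v^3
F^* omega = (-16*u^3 + 60*u^2*v - 8*u^2 + 14*u*v^2 + 14*u*v + 16*u + 12*v^3 - 12*v) du + (24*u^3 + 38*u^2*v + 8*u^2 + 24*u*v^2 + 12*u*v - 12*u + 72*v^3) dv.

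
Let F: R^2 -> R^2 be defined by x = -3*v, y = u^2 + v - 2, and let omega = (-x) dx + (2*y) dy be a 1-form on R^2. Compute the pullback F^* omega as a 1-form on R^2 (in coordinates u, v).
F^* omega = (4*u*(u^2 + v - 2)) du + (2*u^2 - 7*v - 4) dv

Using F^*(f dg) = (f ∘ F) d(g ∘ F), substitute each coordinate x_i by F_i(u, v) in f_i, and replace dx_i by d F_i = (∂F_i/∂u) du + (∂F_i/∂v) dv.
  For the x component: f_1(F) = 3*v; d F_1 = (0) du + (-3) dv
  For the y component: f_2(F) = 2*u^2 + 2*v - 4; d F_2 = (2*u) du + (1) dv
Combining and collecting du, dv coefficients:
  coeff of du: 4*u*(u^2 + v - 2)
  coeff of dv: 2*u^2 - 7*v - 4
F^* omega = (4*u*(u^2 + v - 2)) du + (2*u^2 - 7*v - 4) dv.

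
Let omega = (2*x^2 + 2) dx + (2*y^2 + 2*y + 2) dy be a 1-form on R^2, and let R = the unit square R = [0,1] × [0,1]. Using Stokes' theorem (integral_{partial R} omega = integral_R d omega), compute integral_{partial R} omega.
integral_(partial R) omega = 0

Stokes: integral_partial_R omega = integral_R d omega with d omega = (∂Q/∂x - ∂P/∂y) dx ∧ dy.
  ∂Q/∂x = 0
  ∂P/∂y = 0
  integrand = ∂Q/∂x - ∂P/∂y = 0.
Integrating over R: integral_0^1 integral_0^1 (0) dx dy = 0.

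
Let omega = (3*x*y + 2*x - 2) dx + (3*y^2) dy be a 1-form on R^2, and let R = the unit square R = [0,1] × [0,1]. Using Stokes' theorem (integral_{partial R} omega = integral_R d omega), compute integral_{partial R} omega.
integral_(partial R) omega = -3/2

Stokes: integral_partial_R omega = integral_R d omega with d omega = (∂Q/∂x - ∂P/∂y) dx ∧ dy.
  ∂Q/∂x = 0
  ∂P/∂y = 3*x
  integrand = ∂Q/∂x - ∂P/∂y = -3*x.
Integrating over R: integral_0^1 integral_0^1 (-3*x) dx dy = -3/2.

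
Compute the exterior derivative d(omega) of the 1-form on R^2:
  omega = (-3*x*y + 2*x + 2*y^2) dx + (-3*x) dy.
d(omega) = (3*x - 4*y - 3) dx ∧ dy

For a 1-form omega = sum_i f_i dx_i, the exterior derivative is
  d(omega) = sum_{i < j} (∂f_j/∂x_i - ∂f_i/∂x_j) dx_i ∧ dx_j.
  coefficient of dx ∧ dy: ∂f_2/∂x - ∂f_1/∂y = ∂(-3*x)/∂x - ∂(-3*x*y + 2*x + 2*y^2)/∂y = 3*x - 4*y - 3
Assembling: d(omega) = (3*x - 4*y - 3) dx ∧ dy.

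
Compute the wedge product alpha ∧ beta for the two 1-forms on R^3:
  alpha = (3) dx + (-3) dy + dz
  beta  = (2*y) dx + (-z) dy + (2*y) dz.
alpha ∧ beta = (6*y - 3*z) dx ∧ dy + (4*y) dx ∧ dz + (-6*y + z) dy ∧ dz

Distribute the wedge, using dx_i ∧ dx_j = -dx_j ∧ dx_i and dx_i ∧ dx_i = 0. For each pair (i, j) with i < j, the coefficient of dx_i ∧ dx_j in alpha ∧ beta is (alpha_i * beta_j - alpha_j * beta_i). Collecting: alpha ∧ beta = (6*y - 3*z) dx ∧ dy + (4*y) dx ∧ dz + (-6*y + z) dy ∧ dz.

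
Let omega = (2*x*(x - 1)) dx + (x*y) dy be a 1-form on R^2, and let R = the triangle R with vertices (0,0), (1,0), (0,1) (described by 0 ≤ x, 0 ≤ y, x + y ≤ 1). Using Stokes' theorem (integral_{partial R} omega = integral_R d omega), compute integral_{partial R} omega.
integral_(partial R) omega = 1/6

Stokes: integral_partial_R omega = integral_R d omega with d omega = (∂Q/∂x - ∂P/∂y) dx ∧ dy.
  ∂Q/∂x = y
  ∂P/∂y = 0
  integrand = ∂Q/∂x - ∂P/∂y = y.
Integrating over R: integral_0^1 integral_0^{1-x} (y) dy dx = 1/6.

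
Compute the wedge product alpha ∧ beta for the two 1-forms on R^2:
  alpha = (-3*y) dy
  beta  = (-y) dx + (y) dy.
alpha ∧ beta = (-3*y^2) dx ∧ dy

Distribute the wedge, using dx_i ∧ dx_j = -dx_j ∧ dx_i and dx_i ∧ dx_i = 0. For each pair (i, j) with i < j, the coefficient of dx_i ∧ dx_j in alpha ∧ beta is (alpha_i * beta_j - alpha_j * beta_i). Collecting: alpha ∧ beta = (-3*y^2) dx ∧ dy.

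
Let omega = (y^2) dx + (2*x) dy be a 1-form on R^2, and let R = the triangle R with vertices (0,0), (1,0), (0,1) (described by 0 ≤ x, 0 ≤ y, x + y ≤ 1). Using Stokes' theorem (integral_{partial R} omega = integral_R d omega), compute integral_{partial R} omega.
integral_(partial R) omega = 2/3

Stokes: integral_partial_R omega = integral_R d omega with d omega = (∂Q/∂x - ∂P/∂y) dx ∧ dy.
  ∂Q/∂x = 2
  ∂P/∂y = 2*y
  integrand = ∂Q/∂x - ∂P/∂y = 2 - 2*y.
Integrating over R: integral_0^1 integral_0^{1-x} (2 - 2*y) dy dx = 2/3.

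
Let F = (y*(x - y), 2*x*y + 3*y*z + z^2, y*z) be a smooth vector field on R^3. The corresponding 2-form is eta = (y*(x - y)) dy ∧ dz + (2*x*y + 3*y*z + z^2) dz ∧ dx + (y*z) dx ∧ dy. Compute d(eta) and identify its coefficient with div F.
d(eta) = (2*x + 2*y + 3*z) dx ∧ dy ∧ dz; div F = 2*x + 2*y + 3*z

For a 2-form in R^3 of the form above, applying d gives a 3-form with coefficient ∂P/∂x + ∂Q/∂y + ∂R/∂z:
  ∂P/∂x = y
  ∂Q/∂y = 2*x + 3*z
  ∂R/∂z = y
Sum = 2*x + 2*y + 3*z, which is exactly div F.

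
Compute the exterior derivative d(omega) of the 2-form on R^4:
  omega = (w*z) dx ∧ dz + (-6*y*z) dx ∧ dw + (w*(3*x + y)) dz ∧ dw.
d(omega) = (3*w + 6*y + z) dx ∧ dz ∧ dw + (6*z) dx ∧ dy ∧ dw + (w) dy ∧ dz ∧ dw

For a 2-form omega = sum_{i<j} g_{ij} dx_i ∧ dx_j, the exterior derivative is
  d(omega) = sum_{i<j} d(g_{ij}) ∧ dx_i ∧ dx_j = sum_{i<j, k} (∂g_{ij}/∂x_k) dx_k ∧ dx_i ∧ dx_j.
Expand each term, using dx_k ∧ dx_i ∧ dx_j = sgn(permutation) dx_{(a)} ∧ dx_{(b)} ∧ dx_{(c)} with (a < b < c) sorted:
  d(w*z) includes (∂/∂w)(w*z) dw = (z) dw, which multiplied by dx ∧ dz gives (z) dx ∧ dz ∧ dw
  d(-6*y*z) includes (∂/∂y)(-6*y*z) dy = (-6*z) dy, which multiplied by dx ∧ dw gives (6*z) dx ∧ dy ∧ dw
  d(-6*y*z) includes (∂/∂z)(-6*y*z) dz = (-6*y) dz, which multiplied by dx ∧ dw gives (6*y) dx ∧ dz ∧ dw
  d(w*(3*x + y)) includes (∂/∂x)(w*(3*x + y)) dx = (3*w) dx, which multiplied by dz ∧ dw gives (3*w) dx ∧ dz ∧ dw
  d(w*(3*x + y)) includes (∂/∂y)(w*(3*x + y)) dy = (w) dy, which multiplied by dz ∧ dw gives (w) dy ∧ dz ∧ dw
Collecting like 3-forms: d(omega) = (3*w + 6*y + z) dx ∧ dz ∧ dw + (6*z) dx ∧ dy ∧ dw + (w) dy ∧ dz ∧ dw.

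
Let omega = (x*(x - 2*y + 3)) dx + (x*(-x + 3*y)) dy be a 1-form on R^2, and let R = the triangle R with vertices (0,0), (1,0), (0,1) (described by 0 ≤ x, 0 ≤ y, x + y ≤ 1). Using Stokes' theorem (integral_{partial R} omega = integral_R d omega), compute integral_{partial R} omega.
integral_(partial R) omega = 1/2

Stokes: integral_partial_R omega = integral_R d omega with d omega = (∂Q/∂x - ∂P/∂y) dx ∧ dy.
  ∂Q/∂x = -2*x + 3*y
  ∂P/∂y = -2*x
  integrand = ∂Q/∂x - ∂P/∂y = 3*y.
Integrating over R: integral_0^1 integral_0^{1-x} (3*y) dy dx = 1/2.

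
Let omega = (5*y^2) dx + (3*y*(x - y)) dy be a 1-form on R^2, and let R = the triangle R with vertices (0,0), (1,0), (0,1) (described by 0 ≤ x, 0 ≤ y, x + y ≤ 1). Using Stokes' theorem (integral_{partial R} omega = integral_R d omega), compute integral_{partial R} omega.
integral_(partial R) omega = -7/6

Stokes: integral_partial_R omega = integral_R d omega with d omega = (∂Q/∂x - ∂P/∂y) dx ∧ dy.
  ∂Q/∂x = 3*y
  ∂P/∂y = 10*y
  integrand = ∂Q/∂x - ∂P/∂y = -7*y.
Integrating over R: integral_0^1 integral_0^{1-x} (-7*y) dy dx = -7/6.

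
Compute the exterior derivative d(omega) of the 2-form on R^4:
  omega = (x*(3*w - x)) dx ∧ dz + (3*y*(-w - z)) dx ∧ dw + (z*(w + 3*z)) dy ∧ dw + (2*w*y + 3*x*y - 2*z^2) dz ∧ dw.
d(omega) = (3*x + 6*y) dx ∧ dz ∧ dw + (3*w + 3*z) dx ∧ dy ∧ dw + (w + 3*x - 6*z) dy ∧ dz ∧ dw

For a 2-form omega = sum_{i<j} g_{ij} dx_i ∧ dx_j, the exterior derivative is
  d(omega) = sum_{i<j} d(g_{ij}) ∧ dx_i ∧ dx_j = sum_{i<j, k} (∂g_{ij}/∂x_k) dx_k ∧ dx_i ∧ dx_j.
Expand each term, using dx_k ∧ dx_i ∧ dx_j = sgn(permutation) dx_{(a)} ∧ dx_{(b)} ∧ dx_{(c)} with (a < b < c) sorted:
  d(x*(3*w - x)) includes (∂/∂w)(x*(3*w - x)) dw = (3*x) dw, which multiplied by dx ∧ dz gives (3*x) dx ∧ dz ∧ dw
  d(3*y*(-w - z)) includes (∂/∂y)(3*y*(-w - z)) dy = (-3*w - 3*z) dy, which multiplied by dx ∧ dw gives (3*w + 3*z) dx ∧ dy ∧ dw
  d(3*y*(-w - z)) includes (∂/∂z)(3*y*(-w - z)) dz = (-3*y) dz, which multiplied by dx ∧ dw gives (3*y) dx ∧ dz ∧ dw
  d(z*(w + 3*z)) includes (∂/∂z)(z*(w + 3*z)) dz = (w + 6*z) dz, which multiplied by dy ∧ dw gives (-w - 6*z) dy ∧ dz ∧ dw
  d(2*w*y + 3*x*y - 2*z^2) includes (∂/∂x)(2*w*y + 3*x*y - 2*z^2) dx = (3*y) dx, which multiplied by dz ∧ dw gives (3*y) dx ∧ dz ∧ dw
  d(2*w*y + 3*x*y - 2*z^2) includes (∂/∂y)(2*w*y + 3*x*y - 2*z^2) dy = (2*w + 3*x) dy, which multiplied by dz ∧ dw gives (2*w + 3*x) dy ∧ dz ∧ dw
Collecting like 3-forms: d(omega) = (3*x + 6*y) dx ∧ dz ∧ dw + (3*w + 3*z) dx ∧ dy ∧ dw + (w + 3*x - 6*z) dy ∧ dz ∧ dw.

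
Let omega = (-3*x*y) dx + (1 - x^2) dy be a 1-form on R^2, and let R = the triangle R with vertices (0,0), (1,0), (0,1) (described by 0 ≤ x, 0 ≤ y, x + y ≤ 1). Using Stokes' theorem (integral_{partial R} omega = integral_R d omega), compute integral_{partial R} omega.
integral_(partial R) omega = 1/6

Stokes: integral_partial_R omega = integral_R d omega with d omega = (∂Q/∂x - ∂P/∂y) dx ∧ dy.
  ∂Q/∂x = -2*x
  ∂P/∂y = -3*x
  integrand = ∂Q/∂x - ∂P/∂y = x.
Integrating over R: integral_0^1 integral_0^{1-x} (x) dy dx = 1/6.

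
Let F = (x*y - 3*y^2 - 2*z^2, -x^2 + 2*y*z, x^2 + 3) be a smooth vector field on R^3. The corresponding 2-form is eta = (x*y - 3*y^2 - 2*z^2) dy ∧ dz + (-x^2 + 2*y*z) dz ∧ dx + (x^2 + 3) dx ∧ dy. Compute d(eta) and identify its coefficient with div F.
d(eta) = (y + 2*z) dx ∧ dy ∧ dz; div F = y + 2*z

For a 2-form in R^3 of the form above, applying d gives a 3-form with coefficient ∂P/∂x + ∂Q/∂y + ∂R/∂z:
  ∂P/∂x = y
  ∂Q/∂y = 2*z
  ∂R/∂z = 0
Sum = y + 2*z, which is exactly div F.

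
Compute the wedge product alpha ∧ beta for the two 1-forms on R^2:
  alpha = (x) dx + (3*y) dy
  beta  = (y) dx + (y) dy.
alpha ∧ beta = (y*(x - 3*y)) dx ∧ dy

Distribute the wedge, using dx_i ∧ dx_j = -dx_j ∧ dx_i and dx_i ∧ dx_i = 0. For each pair (i, j) with i < j, the coefficient of dx_i ∧ dx_j in alpha ∧ beta is (alpha_i * beta_j - alpha_j * beta_i). Collecting: alpha ∧ beta = (y*(x - 3*y)) dx ∧ dy.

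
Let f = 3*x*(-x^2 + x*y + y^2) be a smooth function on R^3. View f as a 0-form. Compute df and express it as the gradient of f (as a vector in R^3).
df = (-9*x^2 + 6*x*y + 3*y^2) dx + (3*x*(x + 2*y)) dy + (0) dz; grad f = (-9*x^2 + 6*x*y + 3*y^2, 3*x*(x + 2*y), 0)

For a 0-form f, d f = (∂f/∂x) dx + (∂f/∂y) dy + (∂f/∂z) dz. The components of the vector representation are exactly the entries of grad f in Cartesian coordinates:
  ∂f/∂x = -9*x^2 + 6*x*y + 3*y^2
  ∂f/∂y = 3*x*(x + 2*y)
  ∂f/∂z = 0.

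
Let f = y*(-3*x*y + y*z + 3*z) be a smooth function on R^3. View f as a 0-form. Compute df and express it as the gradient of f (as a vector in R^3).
df = (-3*y^2) dx + (-6*x*y + 2*y*z + 3*z) dy + (y*(y + 3)) dz; grad f = (-3*y^2, -6*x*y + 2*y*z + 3*z, y*(y + 3))

For a 0-form f, d f = (∂f/∂x) dx + (∂f/∂y) dy + (∂f/∂z) dz. The components of the vector representation are exactly the entries of grad f in Cartesian coordinates:
  ∂f/∂x = -3*y^2
  ∂f/∂y = -6*x*y + 2*y*z + 3*z
  ∂f/∂z = y*(y + 3).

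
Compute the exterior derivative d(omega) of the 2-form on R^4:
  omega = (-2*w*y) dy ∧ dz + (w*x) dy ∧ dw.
d(omega) = (-2*y) dy ∧ dz ∧ dw + (w) dx ∧ dy ∧ dw

For a 2-form omega = sum_{i<j} g_{ij} dx_i ∧ dx_j, the exterior derivative is
  d(omega) = sum_{i<j} d(g_{ij}) ∧ dx_i ∧ dx_j = sum_{i<j, k} (∂g_{ij}/∂x_k) dx_k ∧ dx_i ∧ dx_j.
Expand each term, using dx_k ∧ dx_i ∧ dx_j = sgn(permutation) dx_{(a)} ∧ dx_{(b)} ∧ dx_{(c)} with (a < b < c) sorted:
  d(-2*w*y) includes (∂/∂w)(-2*w*y) dw = (-2*y) dw, which multiplied by dy ∧ dz gives (-2*y) dy ∧ dz ∧ dw
  d(w*x) includes (∂/∂x)(w*x) dx = (w) dx, which multiplied by dy ∧ dw gives (w) dx ∧ dy ∧ dw
Collecting like 3-forms: d(omega) = (-2*y) dy ∧ dz ∧ dw + (w) dx ∧ dy ∧ dw.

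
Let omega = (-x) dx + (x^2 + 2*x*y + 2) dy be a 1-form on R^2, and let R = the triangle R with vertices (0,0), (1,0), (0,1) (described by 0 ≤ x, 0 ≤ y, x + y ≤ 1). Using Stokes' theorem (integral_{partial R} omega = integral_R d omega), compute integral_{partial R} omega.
integral_(partial R) omega = 2/3

Stokes: integral_partial_R omega = integral_R d omega with d omega = (∂Q/∂x - ∂P/∂y) dx ∧ dy.
  ∂Q/∂x = 2*x + 2*y
  ∂P/∂y = 0
  integrand = ∂Q/∂x - ∂P/∂y = 2*x + 2*y.
Integrating over R: integral_0^1 integral_0^{1-x} (2*x + 2*y) dy dx = 2/3.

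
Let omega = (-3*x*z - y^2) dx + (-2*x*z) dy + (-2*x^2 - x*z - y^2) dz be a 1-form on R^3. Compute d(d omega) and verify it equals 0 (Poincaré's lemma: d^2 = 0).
d(d omega) = 0

Step 1: d omega = sum_{i<j} (∂f_j/∂x_i - ∂f_i/∂x_j) dx_i ∧ dx_j:
  coeff of dx ∧ dy: 2*y - 2*z
  coeff of dx ∧ dz: -x - z
  coeff of dy ∧ dz: 2*x - 2*y
Step 2: Apply d again to each 2-form coefficient. The only possible 3-form in R^3 is dx ∧ dy ∧ dz, with coefficient
  ∂(coeff of dy∧dz)/∂x - ∂(coeff of dx∧dz)/∂y + ∂(coeff of dx∧dy)/∂z
  = ∂/∂x (2*x - 2*y) - ∂/∂y (-x - z) + ∂/∂z (2*y - 2*z).
Each of these terms simplifies to sums of mixed partials that cancel in pairs. The result is 0 (by equality of mixed partials for smooth functions — Schwarz / Clairaut).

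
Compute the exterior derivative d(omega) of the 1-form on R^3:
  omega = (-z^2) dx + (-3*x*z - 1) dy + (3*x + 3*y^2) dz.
d(omega) = (-3*z) dx ∧ dy + (2*z + 3) dx ∧ dz + (3*x + 6*y) dy ∧ dz

For a 1-form omega = sum_i f_i dx_i, the exterior derivative is
  d(omega) = sum_{i < j} (∂f_j/∂x_i - ∂f_i/∂x_j) dx_i ∧ dx_j.
  coefficient of dx ∧ dy: ∂f_2/∂x - ∂f_1/∂y = ∂(-3*x*z - 1)/∂x - ∂(-z^2)/∂y = -3*z
  coefficient of dx ∧ dz: ∂f_3/∂x - ∂f_1/∂z = ∂(3*x + 3*y^2)/∂x - ∂(-z^2)/∂z = 2*z + 3
  coefficient of dy ∧ dz: ∂f_3/∂y - ∂f_2/∂z = ∂(3*x + 3*y^2)/∂y - ∂(-3*x*z - 1)/∂z = 3*x + 6*y
Assembling: d(omega) = (-3*z) dx ∧ dy + (2*z + 3) dx ∧ dz + (3*x + 6*y) dy ∧ dz.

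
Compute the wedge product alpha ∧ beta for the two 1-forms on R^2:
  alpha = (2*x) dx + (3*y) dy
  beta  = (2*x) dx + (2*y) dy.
alpha ∧ beta = (-2*x*y) dx ∧ dy

Distribute the wedge, using dx_i ∧ dx_j = -dx_j ∧ dx_i and dx_i ∧ dx_i = 0. For each pair (i, j) with i < j, the coefficient of dx_i ∧ dx_j in alpha ∧ beta is (alpha_i * beta_j - alpha_j * beta_i). Collecting: alpha ∧ beta = (-2*x*y) dx ∧ dy.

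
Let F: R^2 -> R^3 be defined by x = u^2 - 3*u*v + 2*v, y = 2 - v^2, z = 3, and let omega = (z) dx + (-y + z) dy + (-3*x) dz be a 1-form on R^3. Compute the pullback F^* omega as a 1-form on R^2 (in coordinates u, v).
F^* omega = (6*u - 9*v) du + (-9*u - 2*v^3 - 2*v + 6) dv

Using F^*(f dg) = (f ∘ F) d(g ∘ F), substitute each coordinate x_i by F_i(u, v) in f_i, and replace dx_i by d F_i = (∂F_i/∂u) du + (∂F_i/∂v) dv.
  For the x component: f_1(F) = 3; d F_1 = (2*u - 3*v) du + (2 - 3*u) dv
  For the y component: f_2(F) = v^2 + 1; d F_2 = (0) du + (-2*v) dv
  For the z component: f_3(F) = -3*u^2 + 9*u*v - 6*v; d F_3 = (0) du + (0) dv
Combining and collecting du, dv coefficients:
  coeff of du: 6*u - 9*v
  coeff of dv: -9*u - 2*v^3 - 2*v + 6
F^* omega = (6*u - 9*v) du + (-9*u - 2*v^3 - 2*v + 6) dv.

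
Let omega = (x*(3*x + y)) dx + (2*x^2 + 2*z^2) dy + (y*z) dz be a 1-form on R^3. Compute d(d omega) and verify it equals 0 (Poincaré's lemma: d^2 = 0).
d(d omega) = 0

Step 1: d omega = sum_{i<j} (∂f_j/∂x_i - ∂f_i/∂x_j) dx_i ∧ dx_j:
  coeff of dx ∧ dy: 3*x
  coeff of dx ∧ dz: 0
  coeff of dy ∧ dz: -3*z
Step 2: Apply d again to each 2-form coefficient. The only possible 3-form in R^3 is dx ∧ dy ∧ dz, with coefficient
  ∂(coeff of dy∧dz)/∂x - ∂(coeff of dx∧dz)/∂y + ∂(coeff of dx∧dy)/∂z
  = ∂/∂x (-3*z) - ∂/∂y (0) + ∂/∂z (3*x).
Each of these terms simplifies to sums of mixed partials that cancel in pairs. The result is 0 (by equality of mixed partials for smooth functions — Schwarz / Clairaut).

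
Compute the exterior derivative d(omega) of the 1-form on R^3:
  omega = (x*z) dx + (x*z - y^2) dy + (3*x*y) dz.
d(omega) = (z) dx ∧ dy + (-x + 3*y) dx ∧ dz + (2*x) dy ∧ dz

For a 1-form omega = sum_i f_i dx_i, the exterior derivative is
  d(omega) = sum_{i < j} (∂f_j/∂x_i - ∂f_i/∂x_j) dx_i ∧ dx_j.
  coefficient of dx ∧ dy: ∂f_2/∂x - ∂f_1/∂y = ∂(x*z - y^2)/∂x - ∂(x*z)/∂y = z
  coefficient of dx ∧ dz: ∂f_3/∂x - ∂f_1/∂z = ∂(3*x*y)/∂x - ∂(x*z)/∂z = -x + 3*y
  coefficient of dy ∧ dz: ∂f_3/∂y - ∂f_2/∂z = ∂(3*x*y)/∂y - ∂(x*z - y^2)/∂z = 2*x
Assembling: d(omega) = (z) dx ∧ dy + (-x + 3*y) dx ∧ dz + (2*x) dy ∧ dz.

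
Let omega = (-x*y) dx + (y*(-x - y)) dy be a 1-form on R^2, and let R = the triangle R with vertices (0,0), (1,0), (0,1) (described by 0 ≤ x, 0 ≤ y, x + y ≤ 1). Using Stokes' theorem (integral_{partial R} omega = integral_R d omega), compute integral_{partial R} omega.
integral_(partial R) omega = 0

Stokes: integral_partial_R omega = integral_R d omega with d omega = (∂Q/∂x - ∂P/∂y) dx ∧ dy.
  ∂Q/∂x = -y
  ∂P/∂y = -x
  integrand = ∂Q/∂x - ∂P/∂y = x - y.
Integrating over R: integral_0^1 integral_0^{1-x} (x - y) dy dx = 0.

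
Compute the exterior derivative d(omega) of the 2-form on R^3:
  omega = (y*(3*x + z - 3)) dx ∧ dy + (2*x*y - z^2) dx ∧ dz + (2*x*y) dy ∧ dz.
d(omega) = (-2*x + 3*y) dx ∧ dy ∧ dz

For a 2-form omega = sum_{i<j} g_{ij} dx_i ∧ dx_j, the exterior derivative is
  d(omega) = sum_{i<j} d(g_{ij}) ∧ dx_i ∧ dx_j = sum_{i<j, k} (∂g_{ij}/∂x_k) dx_k ∧ dx_i ∧ dx_j.
Expand each term, using dx_k ∧ dx_i ∧ dx_j = sgn(permutation) dx_{(a)} ∧ dx_{(b)} ∧ dx_{(c)} with (a < b < c) sorted:
  d(y*(3*x + z - 3)) includes (∂/∂z)(y*(3*x + z - 3)) dz = (y) dz, which multiplied by dx ∧ dy gives (y) dx ∧ dy ∧ dz
  d(2*x*y - z^2) includes (∂/∂y)(2*x*y - z^2) dy = (2*x) dy, which multiplied by dx ∧ dz gives (-2*x) dx ∧ dy ∧ dz
  d(2*x*y) includes (∂/∂x)(2*x*y) dx = (2*y) dx, which multiplied by dy ∧ dz gives (2*y) dx ∧ dy ∧ dz
Collecting like 3-forms: d(omega) = (-2*x + 3*y) dx ∧ dy ∧ dz.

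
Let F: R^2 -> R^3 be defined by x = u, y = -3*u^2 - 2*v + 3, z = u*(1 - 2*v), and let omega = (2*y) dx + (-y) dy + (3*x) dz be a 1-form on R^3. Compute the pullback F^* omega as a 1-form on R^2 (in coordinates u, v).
F^* omega = (-18*u^3 - 6*u^2 - 18*u*v + 21*u - 4*v + 6) du + (-12*u^2 - 4*v + 6) dv

Using F^*(f dg) = (f ∘ F) d(g ∘ F), substitute each coordinate x_i by F_i(u, v) in f_i, and replace dx_i by d F_i = (∂F_i/∂u) du + (∂F_i/∂v) dv.
  For the x component: f_1(F) = -6*u^2 - 4*v + 6; d F_1 = (1) du + (0) dv
  For the y component: f_2(F) = 3*u^2 + 2*v - 3; d F_2 = (-6*u) du + (-2) dv
  For the z component: f_3(F) = 3*u; d F_3 = (1 - 2*v) du + (-2*u) dv
Combining and collecting du, dv coefficients:
  coeff of du: -18*u^3 - 6*u^2 - 18*u*v + 21*u - 4*v + 6
  coeff of dv: -12*u^2 - 4*v + 6
F^* omega = (-18*u^3 - 6*u^2 - 18*u*v + 21*u - 4*v + 6) du + (-12*u^2 - 4*v + 6) dv.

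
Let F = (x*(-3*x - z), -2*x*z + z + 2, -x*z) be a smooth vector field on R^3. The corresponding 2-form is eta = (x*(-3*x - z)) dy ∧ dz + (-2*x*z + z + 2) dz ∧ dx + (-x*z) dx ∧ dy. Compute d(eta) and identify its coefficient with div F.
d(eta) = (-7*x - z) dx ∧ dy ∧ dz; div F = -7*x - z

For a 2-form in R^3 of the form above, applying d gives a 3-form with coefficient ∂P/∂x + ∂Q/∂y + ∂R/∂z:
  ∂P/∂x = -6*x - z
  ∂Q/∂y = 0
  ∂R/∂z = -x
Sum = -7*x - z, which is exactly div F.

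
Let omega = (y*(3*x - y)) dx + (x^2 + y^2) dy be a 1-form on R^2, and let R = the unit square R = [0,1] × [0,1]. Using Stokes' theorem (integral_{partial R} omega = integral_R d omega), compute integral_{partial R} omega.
integral_(partial R) omega = 1/2

Stokes: integral_partial_R omega = integral_R d omega with d omega = (∂Q/∂x - ∂P/∂y) dx ∧ dy.
  ∂Q/∂x = 2*x
  ∂P/∂y = 3*x - 2*y
  integrand = ∂Q/∂x - ∂P/∂y = -x + 2*y.
Integrating over R: integral_0^1 integral_0^1 (-x + 2*y) dx dy = 1/2.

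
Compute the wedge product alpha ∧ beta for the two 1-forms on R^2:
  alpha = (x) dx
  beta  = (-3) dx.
alpha ∧ beta = 0

Distribute the wedge, using dx_i ∧ dx_j = -dx_j ∧ dx_i and dx_i ∧ dx_i = 0. For each pair (i, j) with i < j, the coefficient of dx_i ∧ dx_j in alpha ∧ beta is (alpha_i * beta_j - alpha_j * beta_i). Collecting: alpha ∧ beta = 0.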